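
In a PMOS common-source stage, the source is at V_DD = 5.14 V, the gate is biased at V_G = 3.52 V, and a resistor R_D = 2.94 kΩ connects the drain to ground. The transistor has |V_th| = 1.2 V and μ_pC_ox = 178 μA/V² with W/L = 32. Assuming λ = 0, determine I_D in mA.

I_D = 0.502 mA

V_SG = V_DD − V_G = 5.14 − 3.52 = 1.62 V, so V_ov = 1.62 − 1.2 = 0.42 V.
k_p = μ_pC_ox · (W/L) = 5.696 mA/V².
Assume saturation: I_D = ½ k_p V_ov² = 0.5 × 5.696 × 0.42² = 0.502 mA, giving V_SD = V_DD − I_D R_D = 5.14 − 0.502 × 2.94 = 3.66 V.
V_SD = 3.66 V ≥ V_ov = 0.42 V, confirming saturation.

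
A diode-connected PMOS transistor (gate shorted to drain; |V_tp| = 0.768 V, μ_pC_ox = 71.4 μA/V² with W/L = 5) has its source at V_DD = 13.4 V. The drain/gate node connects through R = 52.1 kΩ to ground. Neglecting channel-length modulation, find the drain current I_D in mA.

With gate tied to drain, V_SG = V_SD ≥ V_SG − |V_tp|, so the device is in saturation.
k_p = μ_pC_ox · (W/L) = 0.357 mA/V².
KCL at the drain: ½ k_p (V_SG − |V_tp|)² = (V_DD − V_SG)/R.
Let x = V_SG − 0.768. Then 9.3 x² + x − 12.63 = 0, giving x = 1.11 V (positive root), so V_SG = 1.88 V.
I_D = (V_DD − V_SG)/R = (13.4 − 1.88) / 52.1 = 0.221 mA.

I_D = 0.221 mA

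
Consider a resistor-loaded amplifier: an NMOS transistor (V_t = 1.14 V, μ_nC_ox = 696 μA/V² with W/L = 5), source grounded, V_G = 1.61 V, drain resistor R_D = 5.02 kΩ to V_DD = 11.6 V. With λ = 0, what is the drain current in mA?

I_D = 0.384 mA

V_GS = V_G = 1.61 V, so V_ov = 1.61 − 1.14 = 0.47 V.
k_n = μ_nC_ox · (W/L) = 3.48 mA/V².
Assume saturation: I_D = ½ k_n V_ov² = 0.5 × 3.48 × 0.47² = 0.384 mA, giving V_DS = V_DD − I_D R_D = 11.6 − 0.384 × 5.02 = 9.67 V.
V_DS = 9.67 V ≥ V_ov = 0.47 V, confirming saturation.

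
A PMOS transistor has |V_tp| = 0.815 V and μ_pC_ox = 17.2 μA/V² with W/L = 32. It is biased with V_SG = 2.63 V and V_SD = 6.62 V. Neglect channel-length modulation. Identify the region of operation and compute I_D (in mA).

Saturation; I_D = 0.907 mA

k_p = μ_pC_ox · (W/L) = 0.5504 mA/V².
V_ov = V_SG − |V_tp| = 2.63 − 0.815 = 1.81 V.
Since V_SD = 6.62 V ≥ V_ov = 1.81 V, the device is in saturation.
I_D = ½ k_p V_ov² = 0.5 × 0.5504 × 1.81² = 0.907 mA.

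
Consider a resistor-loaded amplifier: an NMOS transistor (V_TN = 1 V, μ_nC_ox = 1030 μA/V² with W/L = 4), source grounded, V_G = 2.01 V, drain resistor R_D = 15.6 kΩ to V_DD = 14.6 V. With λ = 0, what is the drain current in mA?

V_GS = V_G = 2.01 V, so V_ov = 2.01 − 1 = 1.01 V.
k_n = μ_nC_ox · (W/L) = 4.12 mA/V².
Assume saturation: I_D = ½ k_n V_ov² = 0.5 × 4.12 × 1.01² = 2.1 mA, giving V_DS = V_DD − I_D R_D = 14.6 − 2.1 × 15.6 = -18.2 V.
But -18.2 V < V_ov = 1.01 V, so the device is actually in triode.
In triode I_D = k_n[V_ov V_DS − ½ V_DS²] and I_D = (V_DD − V_DS)/R_D. Equating: 32.1 V_DS² − 65.91 V_DS + 14.6 = 0, giving V_DS = 0.253 V (the root below V_ov).
I_D = (14.6 − 0.253) / 15.6 = 0.92 mA.

I_D = 0.920 mA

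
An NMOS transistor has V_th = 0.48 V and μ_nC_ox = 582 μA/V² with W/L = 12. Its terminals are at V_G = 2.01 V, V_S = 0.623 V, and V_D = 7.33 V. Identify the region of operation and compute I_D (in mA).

Saturation; I_D = 2.87 mA

V_GS = V_G − V_S = 2.01 − 0.623 = 1.39 V; V_DS = V_D − V_S = 7.33 − 0.623 = 6.71 V.
k_n = μ_nC_ox · (W/L) = 6.984 mA/V².
V_ov = V_GS − V_th = 1.39 − 0.48 = 0.907 V.
Since V_DS = 6.71 V ≥ V_ov = 0.907 V, the device is in saturation.
I_D = ½ k_n V_ov² = 0.5 × 6.984 × 0.907² = 2.87 mA.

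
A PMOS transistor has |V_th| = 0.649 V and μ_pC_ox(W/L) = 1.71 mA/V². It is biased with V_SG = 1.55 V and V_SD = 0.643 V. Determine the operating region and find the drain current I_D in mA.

V_ov = V_SG − |V_th| = 1.55 − 0.649 = 0.901 V.
Since V_SD = 0.643 V < V_ov = 0.901 V, the device is in the triode region.
I_D = k_p [V_ov · V_SD − ½ V_SD²] = 1.71 × [0.901 × 0.643 − 0.5 × 0.643²] = 0.637 mA.

Triode; I_D = 0.637 mA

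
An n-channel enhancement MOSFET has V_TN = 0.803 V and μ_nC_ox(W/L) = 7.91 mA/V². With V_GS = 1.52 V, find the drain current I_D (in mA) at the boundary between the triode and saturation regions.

At the boundary V_DS = V_ov = V_GS − V_TN = 1.52 − 0.803 = 0.717 V.
I_D = ½ k_n V_ov² = 0.5 × 7.91 × 0.717² = 2.03 mA.

I_D = 2.03 mA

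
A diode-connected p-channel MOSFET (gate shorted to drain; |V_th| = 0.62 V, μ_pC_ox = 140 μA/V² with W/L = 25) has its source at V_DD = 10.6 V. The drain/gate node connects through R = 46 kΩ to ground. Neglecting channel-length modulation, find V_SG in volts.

V_SG = 0.966 V

With gate tied to drain, V_SG = V_SD ≥ V_SG − |V_th|, so the device is in saturation.
k_p = μ_pC_ox · (W/L) = 3.5 mA/V².
KCL at the drain: ½ k_p (V_SG − |V_th|)² = (V_DD − V_SG)/R.
Let x = V_SG − 0.62. Then 80.5 x² + x − 9.98 = 0, giving x = 0.346 V (positive root), so V_SG = 0.966 V.
I_D = (V_DD − V_SG)/R = (10.6 − 0.966) / 46 = 0.209 mA.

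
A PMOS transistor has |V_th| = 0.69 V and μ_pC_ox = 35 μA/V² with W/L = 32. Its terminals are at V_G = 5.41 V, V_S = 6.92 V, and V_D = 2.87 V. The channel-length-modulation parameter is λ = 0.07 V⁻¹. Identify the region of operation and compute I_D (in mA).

Saturation; I_D = 0.483 mA

V_SG = V_S − V_G = 6.92 − 5.41 = 1.51 V; V_SD = V_S − V_D = 6.92 − 2.87 = 4.05 V.
k_p = μ_pC_ox · (W/L) = 1.12 mA/V².
V_ov = V_SG − |V_th| = 1.51 − 0.69 = 0.82 V.
Since V_SD = 4.05 V ≥ V_ov = 0.82 V, the device is in saturation.
I_D = ½ k_p V_ov² (1 + λ V_SD) = 0.5 × 1.12 × 0.82² × (1 + 0.07 × 4.05) = 0.483 mA.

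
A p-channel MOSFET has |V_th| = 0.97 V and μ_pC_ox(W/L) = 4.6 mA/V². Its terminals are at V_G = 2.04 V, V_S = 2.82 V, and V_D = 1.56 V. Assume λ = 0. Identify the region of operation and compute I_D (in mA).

Cutoff; I_D = 0 mA

V_SG = V_S − V_G = 2.82 − 2.04 = 0.78 V; V_SD = V_S − V_D = 2.82 − 1.56 = 1.26 V.
V_SG = 0.78 V < |V_th| = 0.97 V, so the transistor is in cutoff.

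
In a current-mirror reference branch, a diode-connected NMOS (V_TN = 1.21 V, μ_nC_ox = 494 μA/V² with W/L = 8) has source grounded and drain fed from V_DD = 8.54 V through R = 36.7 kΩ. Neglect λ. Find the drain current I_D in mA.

With gate tied to drain, V_GS = V_DS ≥ V_GS − V_TN, so the device is in saturation.
k_n = μ_nC_ox · (W/L) = 3.952 mA/V².
KCL at the drain: ½ k_n (V_GS − V_TN)² = (V_DD − V_GS)/R.
Let x = V_GS − 1.21. Then 72.5 x² + x − 7.33 = 0, giving x = 0.311 V (positive root), so V_GS = 1.52 V.
I_D = (V_DD − V_GS)/R = (8.54 − 1.52) / 36.7 = 0.191 mA.

I_D = 0.191 mA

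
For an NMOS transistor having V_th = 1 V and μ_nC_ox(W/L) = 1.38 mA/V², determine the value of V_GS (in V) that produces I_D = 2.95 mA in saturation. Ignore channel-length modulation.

V_GS = 3.07 V

In saturation I_D = ½ k_n (V_GS − V_th)², so V_GS − V_th = √(2 I_D / k_n) = √(2 × 2.95 / 1.38) = 2.07 V.
V_GS = 1 + 2.07 = 3.07 V.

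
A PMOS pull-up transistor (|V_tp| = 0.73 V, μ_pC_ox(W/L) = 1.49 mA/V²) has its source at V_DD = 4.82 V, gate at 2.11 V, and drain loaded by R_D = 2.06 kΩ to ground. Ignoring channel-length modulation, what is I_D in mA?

I_D = 1.94 mA

V_SG = V_DD − V_G = 4.82 − 2.11 = 2.71 V, so V_ov = 2.71 − 0.73 = 1.98 V.
Assume saturation: I_D = ½ k_p V_ov² = 0.5 × 1.49 × 1.98² = 2.92 mA, giving V_SD = V_DD − I_D R_D = 4.82 − 2.92 × 2.06 = -1.2 V.
But -1.2 V < V_ov = 1.98 V, so the device is actually in triode.
In triode I_D = k_p[V_ov V_SD − ½ V_SD²] and I_D = (V_DD − V_SD)/R_D. Equating: 1.53 V_SD² − 7.077 V_SD + 4.82 = 0, giving V_SD = 0.831 V (the root below V_ov).
I_D = (4.82 − 0.831) / 2.06 = 1.94 mA.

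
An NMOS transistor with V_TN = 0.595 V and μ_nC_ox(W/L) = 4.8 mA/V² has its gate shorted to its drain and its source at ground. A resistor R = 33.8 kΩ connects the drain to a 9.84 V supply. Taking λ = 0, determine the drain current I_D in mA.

I_D = 0.264 mA

With gate tied to drain, V_GS = V_DS ≥ V_GS − V_TN, so the device is in saturation.
KCL at the drain: ½ k_n (V_GS − V_TN)² = (V_DD − V_GS)/R.
Let x = V_GS − 0.595. Then 81.1 x² + x − 9.245 = 0, giving x = 0.331 V (positive root), so V_GS = 0.926 V.
I_D = (V_DD − V_GS)/R = (9.84 − 0.926) / 33.8 = 0.264 mA.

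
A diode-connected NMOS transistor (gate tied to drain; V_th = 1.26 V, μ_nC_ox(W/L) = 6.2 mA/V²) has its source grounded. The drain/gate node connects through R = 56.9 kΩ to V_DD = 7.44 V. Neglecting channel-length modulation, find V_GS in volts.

V_GS = 1.44 V

With gate tied to drain, V_GS = V_DS ≥ V_GS − V_th, so the device is in saturation.
KCL at the drain: ½ k_n (V_GS − V_th)² = (V_DD − V_GS)/R.
Let x = V_GS − 1.26. Then 176 x² + x − 6.18 = 0, giving x = 0.184 V (positive root), so V_GS = 1.44 V.
I_D = (V_DD − V_GS)/R = (7.44 − 1.44) / 56.9 = 0.105 mA.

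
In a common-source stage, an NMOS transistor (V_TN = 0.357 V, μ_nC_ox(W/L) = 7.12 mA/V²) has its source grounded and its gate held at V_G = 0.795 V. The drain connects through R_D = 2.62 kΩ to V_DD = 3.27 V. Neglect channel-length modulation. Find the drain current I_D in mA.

I_D = 0.683 mA

V_GS = V_G = 0.795 V, so V_ov = 0.795 − 0.357 = 0.438 V.
Assume saturation: I_D = ½ k_n V_ov² = 0.5 × 7.12 × 0.438² = 0.683 mA, giving V_DS = V_DD − I_D R_D = 3.27 − 0.683 × 2.62 = 1.48 V.
V_DS = 1.48 V ≥ V_ov = 0.438 V, confirming saturation.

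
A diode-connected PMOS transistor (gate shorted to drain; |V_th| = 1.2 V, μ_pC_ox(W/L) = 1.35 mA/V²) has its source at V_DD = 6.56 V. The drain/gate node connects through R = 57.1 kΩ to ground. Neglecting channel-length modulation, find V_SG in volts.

With gate tied to drain, V_SG = V_SD ≥ V_SG − |V_th|, so the device is in saturation.
KCL at the drain: ½ k_p (V_SG − |V_th|)² = (V_DD − V_SG)/R.
Let x = V_SG − 1.2. Then 38.5 x² + x − 5.36 = 0, giving x = 0.36 V (positive root), so V_SG = 1.56 V.
I_D = (V_DD − V_SG)/R = (6.56 − 1.56) / 57.1 = 0.0876 mA.

V_SG = 1.56 V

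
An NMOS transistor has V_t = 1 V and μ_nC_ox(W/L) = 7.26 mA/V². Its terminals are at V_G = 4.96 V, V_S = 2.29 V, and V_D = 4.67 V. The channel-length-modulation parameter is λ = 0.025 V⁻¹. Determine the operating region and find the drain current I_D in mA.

Saturation; I_D = 10.7 mA

V_GS = V_G − V_S = 4.96 − 2.29 = 2.67 V; V_DS = V_D − V_S = 4.67 − 2.29 = 2.38 V.
V_ov = V_GS − V_t = 2.67 − 1 = 1.67 V.
Since V_DS = 2.38 V ≥ V_ov = 1.67 V, the device is in saturation.
I_D = ½ k_n V_ov² (1 + λ V_DS) = 0.5 × 7.26 × 1.67² × (1 + 0.025 × 2.38) = 10.7 mA.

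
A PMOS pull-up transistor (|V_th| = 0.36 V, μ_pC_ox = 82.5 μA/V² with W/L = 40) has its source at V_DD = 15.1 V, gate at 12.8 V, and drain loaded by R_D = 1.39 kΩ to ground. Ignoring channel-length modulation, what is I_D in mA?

V_SG = V_DD − V_G = 15.1 − 12.8 = 2.3 V, so V_ov = 2.3 − 0.36 = 1.94 V.
k_p = μ_pC_ox · (W/L) = 3.3 mA/V².
Assume saturation: I_D = ½ k_p V_ov² = 0.5 × 3.3 × 1.94² = 6.21 mA, giving V_SD = V_DD − I_D R_D = 15.1 − 6.21 × 1.39 = 6.47 V.
V_SD = 6.47 V ≥ V_ov = 1.94 V, confirming saturation.

I_D = 6.21 mA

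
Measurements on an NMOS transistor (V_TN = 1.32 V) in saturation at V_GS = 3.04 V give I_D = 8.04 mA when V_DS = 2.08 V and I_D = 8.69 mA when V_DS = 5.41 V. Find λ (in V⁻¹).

With V_GS fixed, I_D ∝ (1 + λ V_DS) in saturation, so I_D2/I_D1 = (1 + λ V_DS2)/(1 + λ V_DS1).
8.69/8.04 = 1.081 = (1 + 5.41 λ)/(1 + 2.08 λ).
Solving: λ (I_D1 V_DS2 − I_D2 V_DS1) = I_D2 − I_D1, so λ = (8.69 − 8.04) / (8.04 × 5.41 − 8.69 × 2.08) = 0.65 / 25.4 = 0.0256 V⁻¹.

λ = 0.0256 V⁻¹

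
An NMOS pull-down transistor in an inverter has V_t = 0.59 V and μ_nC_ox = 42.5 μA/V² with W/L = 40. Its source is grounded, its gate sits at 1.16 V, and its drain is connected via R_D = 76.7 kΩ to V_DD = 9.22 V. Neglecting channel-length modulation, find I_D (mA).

I_D = 0.118 mA

V_GS = V_G = 1.16 V, so V_ov = 1.16 − 0.59 = 0.57 V.
k_n = μ_nC_ox · (W/L) = 1.7 mA/V².
Assume saturation: I_D = ½ k_n V_ov² = 0.5 × 1.7 × 0.57² = 0.276 mA, giving V_DS = V_DD − I_D R_D = 9.22 − 0.276 × 76.7 = -12 V.
But -12 V < V_ov = 0.57 V, so the device is actually in triode.
In triode I_D = k_n[V_ov V_DS − ½ V_DS²] and I_D = (V_DD − V_DS)/R_D. Equating: 65.2 V_DS² − 75.32 V_DS + 9.22 = 0, giving V_DS = 0.139 V (the root below V_ov).
I_D = (9.22 − 0.139) / 76.7 = 0.118 mA.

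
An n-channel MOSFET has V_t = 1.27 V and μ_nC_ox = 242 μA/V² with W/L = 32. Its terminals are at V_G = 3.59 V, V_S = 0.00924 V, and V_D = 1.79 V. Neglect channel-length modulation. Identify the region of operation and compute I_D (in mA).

Triode; I_D = 19.6 mA

V_GS = V_G − V_S = 3.59 − 0.00924 = 3.58 V; V_DS = V_D − V_S = 1.79 − 0.00924 = 1.78 V.
k_n = μ_nC_ox · (W/L) = 7.744 mA/V².
V_ov = V_GS − V_t = 3.58 − 1.27 = 2.31 V.
Since V_DS = 1.78 V < V_ov = 2.31 V, the device is in the triode region.
I_D = k_n [V_ov · V_DS − ½ V_DS²] = 7.744 × [2.31 × 1.78 − 0.5 × 1.78²] = 19.6 mA.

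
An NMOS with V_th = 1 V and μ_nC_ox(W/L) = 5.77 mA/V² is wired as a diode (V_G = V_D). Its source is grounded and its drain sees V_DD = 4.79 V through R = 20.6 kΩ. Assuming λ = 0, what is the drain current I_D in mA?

With gate tied to drain, V_GS = V_DS ≥ V_GS − V_th, so the device is in saturation.
KCL at the drain: ½ k_n (V_GS − V_th)² = (V_DD − V_GS)/R.
Let x = V_GS − 1. Then 59.4 x² + x − 3.79 = 0, giving x = 0.244 V (positive root), so V_GS = 1.24 V.
I_D = (V_DD − V_GS)/R = (4.79 − 1.24) / 20.6 = 0.172 mA.

I_D = 0.172 mA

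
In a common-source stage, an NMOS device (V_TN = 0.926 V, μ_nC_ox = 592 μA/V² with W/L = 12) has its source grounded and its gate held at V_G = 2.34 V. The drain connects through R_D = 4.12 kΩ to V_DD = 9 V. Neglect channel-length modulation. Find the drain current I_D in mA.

I_D = 2.13 mA

V_GS = V_G = 2.34 V, so V_ov = 2.34 − 0.926 = 1.41 V.
k_n = μ_nC_ox · (W/L) = 7.104 mA/V².
Assume saturation: I_D = ½ k_n V_ov² = 0.5 × 7.104 × 1.41² = 7.1 mA, giving V_DS = V_DD − I_D R_D = 9 − 7.1 × 4.12 = -20.3 V.
But -20.3 V < V_ov = 1.41 V, so the device is actually in triode.
In triode I_D = k_n[V_ov V_DS − ½ V_DS²] and I_D = (V_DD − V_DS)/R_D. Equating: 14.6 V_DS² − 42.39 V_DS + 9 = 0, giving V_DS = 0.231 V (the root below V_ov).
I_D = (9 − 0.231) / 4.12 = 2.13 mA.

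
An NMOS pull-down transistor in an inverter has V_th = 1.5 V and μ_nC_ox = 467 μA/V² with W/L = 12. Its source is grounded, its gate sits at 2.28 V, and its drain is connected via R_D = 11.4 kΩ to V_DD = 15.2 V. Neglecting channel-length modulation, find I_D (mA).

I_D = 1.30 mA

V_GS = V_G = 2.28 V, so V_ov = 2.28 − 1.5 = 0.78 V.
k_n = μ_nC_ox · (W/L) = 5.604 mA/V².
Assume saturation: I_D = ½ k_n V_ov² = 0.5 × 5.604 × 0.78² = 1.7 mA, giving V_DS = V_DD − I_D R_D = 15.2 − 1.7 × 11.4 = -4.23 V.
But -4.23 V < V_ov = 0.78 V, so the device is actually in triode.
In triode I_D = k_n[V_ov V_DS − ½ V_DS²] and I_D = (V_DD − V_DS)/R_D. Equating: 31.9 V_DS² − 50.83 V_DS + 15.2 = 0, giving V_DS = 0.399 V (the root below V_ov).
I_D = (15.2 − 0.399) / 11.4 = 1.3 mA.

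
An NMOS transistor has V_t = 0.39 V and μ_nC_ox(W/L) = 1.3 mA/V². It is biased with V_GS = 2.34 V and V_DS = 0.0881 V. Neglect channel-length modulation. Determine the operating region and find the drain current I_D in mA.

V_ov = V_GS − V_t = 2.34 − 0.39 = 1.95 V.
Since V_DS = 0.0881 V < V_ov = 1.95 V, the device is in the triode region.
I_D = k_n [V_ov · V_DS − ½ V_DS²] = 1.3 × [1.95 × 0.0881 − 0.5 × 0.0881²] = 0.218 mA.

Triode; I_D = 0.218 mA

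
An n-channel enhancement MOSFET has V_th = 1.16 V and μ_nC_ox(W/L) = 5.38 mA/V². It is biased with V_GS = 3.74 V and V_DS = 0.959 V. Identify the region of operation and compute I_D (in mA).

Triode; I_D = 10.8 mA

V_ov = V_GS − V_th = 3.74 − 1.16 = 2.58 V.
Since V_DS = 0.959 V < V_ov = 2.58 V, the device is in the triode region.
I_D = k_n [V_ov · V_DS − ½ V_DS²] = 5.38 × [2.58 × 0.959 − 0.5 × 0.959²] = 10.8 mA.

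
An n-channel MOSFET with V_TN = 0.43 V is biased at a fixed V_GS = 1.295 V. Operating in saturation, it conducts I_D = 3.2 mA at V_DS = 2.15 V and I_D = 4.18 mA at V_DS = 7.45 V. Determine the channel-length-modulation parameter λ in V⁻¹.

λ = 0.0660 V⁻¹

With V_GS fixed, I_D ∝ (1 + λ V_DS) in saturation, so I_D2/I_D1 = (1 + λ V_DS2)/(1 + λ V_DS1).
4.18/3.2 = 1.306 = (1 + 7.45 λ)/(1 + 2.15 λ).
Solving: λ (I_D1 V_DS2 − I_D2 V_DS1) = I_D2 − I_D1, so λ = (4.18 − 3.2) / (3.2 × 7.45 − 4.18 × 2.15) = 0.98 / 14.9 = 0.066 V⁻¹.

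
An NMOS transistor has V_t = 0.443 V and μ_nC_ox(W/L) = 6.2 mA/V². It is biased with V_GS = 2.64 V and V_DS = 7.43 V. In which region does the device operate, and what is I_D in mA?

V_ov = V_GS − V_t = 2.64 − 0.443 = 2.2 V.
Since V_DS = 7.43 V ≥ V_ov = 2.2 V, the device is in saturation.
I_D = ½ k_n V_ov² = 0.5 × 6.2 × 2.2² = 15 mA.

Saturation; I_D = 15.0 mA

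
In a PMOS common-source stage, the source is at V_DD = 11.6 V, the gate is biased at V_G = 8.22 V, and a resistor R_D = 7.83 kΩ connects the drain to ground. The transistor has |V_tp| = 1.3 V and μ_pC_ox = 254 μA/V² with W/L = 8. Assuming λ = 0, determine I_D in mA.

I_D = 1.43 mA

V_SG = V_DD − V_G = 11.6 − 8.22 = 3.38 V, so V_ov = 3.38 − 1.3 = 2.08 V.
k_p = μ_pC_ox · (W/L) = 2.032 mA/V².
Assume saturation: I_D = ½ k_p V_ov² = 0.5 × 2.032 × 2.08² = 4.4 mA, giving V_SD = V_DD − I_D R_D = 11.6 − 4.4 × 7.83 = -22.8 V.
But -22.8 V < V_ov = 2.08 V, so the device is actually in triode.
In triode I_D = k_p[V_ov V_SD − ½ V_SD²] and I_D = (V_DD − V_SD)/R_D. Equating: 7.96 V_SD² − 34.09 V_SD + 11.6 = 0, giving V_SD = 0.373 V (the root below V_ov).
I_D = (11.6 − 0.373) / 7.83 = 1.43 mA.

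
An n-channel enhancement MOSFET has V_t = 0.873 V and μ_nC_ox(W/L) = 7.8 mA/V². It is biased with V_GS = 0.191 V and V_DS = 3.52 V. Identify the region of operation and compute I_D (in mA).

Cutoff; I_D = 0 mA

V_GS = 0.191 V < V_t = 0.873 V, so the transistor is in cutoff.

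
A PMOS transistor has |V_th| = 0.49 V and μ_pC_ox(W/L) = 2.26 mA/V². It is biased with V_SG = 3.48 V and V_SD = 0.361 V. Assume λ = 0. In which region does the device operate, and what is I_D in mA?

V_ov = V_SG − |V_th| = 3.48 − 0.49 = 2.99 V.
Since V_SD = 0.361 V < V_ov = 2.99 V, the device is in the triode region.
I_D = k_p [V_ov · V_SD − ½ V_SD²] = 2.26 × [2.99 × 0.361 − 0.5 × 0.361²] = 2.29 mA.

Triode; I_D = 2.29 mA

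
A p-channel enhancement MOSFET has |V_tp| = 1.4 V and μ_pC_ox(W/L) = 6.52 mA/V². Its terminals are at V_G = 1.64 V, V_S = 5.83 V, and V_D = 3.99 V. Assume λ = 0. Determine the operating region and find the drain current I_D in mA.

V_SG = V_S − V_G = 5.83 − 1.64 = 4.19 V; V_SD = V_S − V_D = 5.83 − 3.99 = 1.84 V.
V_ov = V_SG − |V_tp| = 4.19 − 1.4 = 2.79 V.
Since V_SD = 1.84 V < V_ov = 2.79 V, the device is in the triode region.
I_D = k_p [V_ov · V_SD − ½ V_SD²] = 6.52 × [2.79 × 1.84 − 0.5 × 1.84²] = 22.4 mA.

Triode; I_D = 22.4 mA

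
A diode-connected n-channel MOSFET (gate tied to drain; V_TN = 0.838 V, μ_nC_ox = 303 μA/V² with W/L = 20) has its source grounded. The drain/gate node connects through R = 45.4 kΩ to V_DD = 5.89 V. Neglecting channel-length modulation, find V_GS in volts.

With gate tied to drain, V_GS = V_DS ≥ V_GS − V_TN, so the device is in saturation.
k_n = μ_nC_ox · (W/L) = 6.06 mA/V².
KCL at the drain: ½ k_n (V_GS − V_TN)² = (V_DD − V_GS)/R.
Let x = V_GS − 0.838. Then 138 x² + x − 5.052 = 0, giving x = 0.188 V (positive root), so V_GS = 1.03 V.
I_D = (V_DD − V_GS)/R = (5.89 − 1.03) / 45.4 = 0.107 mA.

V_GS = 1.03 V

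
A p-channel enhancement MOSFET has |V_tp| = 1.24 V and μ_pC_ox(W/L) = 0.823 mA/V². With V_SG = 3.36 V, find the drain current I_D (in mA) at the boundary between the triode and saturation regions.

I_D = 1.85 mA

At the boundary V_SD = V_ov = V_SG − |V_tp| = 3.36 − 1.24 = 2.12 V.
I_D = ½ k_p V_ov² = 0.5 × 0.823 × 2.12² = 1.85 mA.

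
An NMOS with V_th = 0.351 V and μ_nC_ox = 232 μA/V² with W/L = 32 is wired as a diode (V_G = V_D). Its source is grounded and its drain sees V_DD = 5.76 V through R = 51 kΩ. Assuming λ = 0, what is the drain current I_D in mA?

I_D = 0.103 mA

With gate tied to drain, V_GS = V_DS ≥ V_GS − V_th, so the device is in saturation.
k_n = μ_nC_ox · (W/L) = 7.424 mA/V².
KCL at the drain: ½ k_n (V_GS − V_th)² = (V_DD − V_GS)/R.
Let x = V_GS − 0.351. Then 189 x² + x − 5.409 = 0, giving x = 0.166 V (positive root), so V_GS = 0.517 V.
I_D = (V_DD − V_GS)/R = (5.76 − 0.517) / 51 = 0.103 mA.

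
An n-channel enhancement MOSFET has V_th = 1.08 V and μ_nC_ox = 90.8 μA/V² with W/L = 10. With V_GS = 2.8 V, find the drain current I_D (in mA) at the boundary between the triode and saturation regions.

At the boundary V_DS = V_ov = V_GS − V_th = 2.8 − 1.08 = 1.72 V.
k_n = μ_nC_ox · (W/L) = 0.908 mA/V².
I_D = ½ k_n V_ov² = 0.5 × 0.908 × 1.72² = 1.34 mA.

I_D = 1.34 mA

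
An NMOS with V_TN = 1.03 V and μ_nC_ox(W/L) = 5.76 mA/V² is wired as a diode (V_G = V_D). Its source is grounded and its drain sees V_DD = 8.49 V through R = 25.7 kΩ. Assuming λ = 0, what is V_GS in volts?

V_GS = 1.34 V

With gate tied to drain, V_GS = V_DS ≥ V_GS − V_TN, so the device is in saturation.
KCL at the drain: ½ k_n (V_GS − V_TN)² = (V_DD − V_GS)/R.
Let x = V_GS − 1.03. Then 74 x² + x − 7.46 = 0, giving x = 0.311 V (positive root), so V_GS = 1.34 V.
I_D = (V_DD − V_GS)/R = (8.49 − 1.34) / 25.7 = 0.278 mA.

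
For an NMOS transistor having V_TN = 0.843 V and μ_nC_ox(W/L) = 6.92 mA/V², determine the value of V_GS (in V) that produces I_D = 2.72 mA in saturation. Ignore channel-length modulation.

V_GS = 1.73 V

In saturation I_D = ½ k_n (V_GS − V_TN)², so V_GS − V_TN = √(2 I_D / k_n) = √(2 × 2.72 / 6.92) = 0.887 V.
V_GS = 0.843 + 0.887 = 1.73 V.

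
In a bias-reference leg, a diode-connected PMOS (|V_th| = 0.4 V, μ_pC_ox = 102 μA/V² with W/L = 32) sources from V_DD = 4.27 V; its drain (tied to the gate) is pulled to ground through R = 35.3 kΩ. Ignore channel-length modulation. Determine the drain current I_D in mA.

With gate tied to drain, V_SG = V_SD ≥ V_SG − |V_th|, so the device is in saturation.
k_p = μ_pC_ox · (W/L) = 3.264 mA/V².
KCL at the drain: ½ k_p (V_SG − |V_th|)² = (V_DD − V_SG)/R.
Let x = V_SG − 0.4. Then 57.6 x² + x − 3.87 = 0, giving x = 0.251 V (positive root), so V_SG = 0.651 V.
I_D = (V_DD − V_SG)/R = (4.27 − 0.651) / 35.3 = 0.103 mA.

I_D = 0.103 mA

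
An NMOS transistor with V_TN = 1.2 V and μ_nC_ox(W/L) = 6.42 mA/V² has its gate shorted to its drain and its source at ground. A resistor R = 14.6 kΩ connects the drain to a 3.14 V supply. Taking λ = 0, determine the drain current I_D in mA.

I_D = 0.120 mA

With gate tied to drain, V_GS = V_DS ≥ V_GS − V_TN, so the device is in saturation.
KCL at the drain: ½ k_n (V_GS − V_TN)² = (V_DD − V_GS)/R.
Let x = V_GS − 1.2. Then 46.9 x² + x − 1.94 = 0, giving x = 0.193 V (positive root), so V_GS = 1.39 V.
I_D = (V_DD − V_GS)/R = (3.14 − 1.39) / 14.6 = 0.12 mA.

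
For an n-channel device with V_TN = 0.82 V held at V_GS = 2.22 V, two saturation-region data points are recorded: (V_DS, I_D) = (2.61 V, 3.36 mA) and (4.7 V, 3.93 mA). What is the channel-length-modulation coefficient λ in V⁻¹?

λ = 0.103 V⁻¹

With V_GS fixed, I_D ∝ (1 + λ V_DS) in saturation, so I_D2/I_D1 = (1 + λ V_DS2)/(1 + λ V_DS1).
3.93/3.36 = 1.17 = (1 + 4.7 λ)/(1 + 2.61 λ).
Solving: λ (I_D1 V_DS2 − I_D2 V_DS1) = I_D2 − I_D1, so λ = (3.93 − 3.36) / (3.36 × 4.7 − 3.93 × 2.61) = 0.57 / 5.53 = 0.103 V⁻¹.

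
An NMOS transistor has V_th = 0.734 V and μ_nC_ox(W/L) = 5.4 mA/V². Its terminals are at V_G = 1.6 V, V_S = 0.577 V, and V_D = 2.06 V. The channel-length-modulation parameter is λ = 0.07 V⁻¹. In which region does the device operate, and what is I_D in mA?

V_GS = V_G − V_S = 1.6 − 0.577 = 1.02 V; V_DS = V_D − V_S = 2.06 − 0.577 = 1.48 V.
V_ov = V_GS − V_th = 1.02 − 0.734 = 0.289 V.
Since V_DS = 1.48 V ≥ V_ov = 0.289 V, the device is in saturation.
I_D = ½ k_n V_ov² (1 + λ V_DS) = 0.5 × 5.4 × 0.289² × (1 + 0.07 × 1.48) = 0.249 mA.

Saturation; I_D = 0.249 mA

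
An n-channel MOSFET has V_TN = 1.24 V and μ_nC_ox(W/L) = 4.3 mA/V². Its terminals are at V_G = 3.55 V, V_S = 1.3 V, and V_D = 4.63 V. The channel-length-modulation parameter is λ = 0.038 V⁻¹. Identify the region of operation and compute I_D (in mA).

Saturation; I_D = 2.47 mA

V_GS = V_G − V_S = 3.55 − 1.3 = 2.25 V; V_DS = V_D − V_S = 4.63 − 1.3 = 3.33 V.
V_ov = V_GS − V_TN = 2.25 − 1.24 = 1.01 V.
Since V_DS = 3.33 V ≥ V_ov = 1.01 V, the device is in saturation.
I_D = ½ k_n V_ov² (1 + λ V_DS) = 0.5 × 4.3 × 1.01² × (1 + 0.038 × 3.33) = 2.47 mA.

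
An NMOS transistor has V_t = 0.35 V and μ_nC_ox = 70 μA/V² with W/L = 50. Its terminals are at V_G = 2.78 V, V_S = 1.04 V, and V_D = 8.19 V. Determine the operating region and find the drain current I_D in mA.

Saturation; I_D = 3.38 mA

V_GS = V_G − V_S = 2.78 − 1.04 = 1.74 V; V_DS = V_D − V_S = 8.19 − 1.04 = 7.15 V.
k_n = μ_nC_ox · (W/L) = 3.5 mA/V².
V_ov = V_GS − V_t = 1.74 − 0.35 = 1.39 V.
Since V_DS = 7.15 V ≥ V_ov = 1.39 V, the device is in saturation.
I_D = ½ k_n V_ov² = 0.5 × 3.5 × 1.39² = 3.38 mA.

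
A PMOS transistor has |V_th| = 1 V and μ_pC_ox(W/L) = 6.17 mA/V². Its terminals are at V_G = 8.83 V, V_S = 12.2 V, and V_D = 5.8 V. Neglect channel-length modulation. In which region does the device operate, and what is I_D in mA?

V_SG = V_S − V_G = 12.2 − 8.83 = 3.37 V; V_SD = V_S − V_D = 12.2 − 5.8 = 6.4 V.
V_ov = V_SG − |V_th| = 3.37 − 1 = 2.37 V.
Since V_SD = 6.4 V ≥ V_ov = 2.37 V, the device is in saturation.
I_D = ½ k_p V_ov² = 0.5 × 6.17 × 2.37² = 17.3 mA.

Saturation; I_D = 17.3 mA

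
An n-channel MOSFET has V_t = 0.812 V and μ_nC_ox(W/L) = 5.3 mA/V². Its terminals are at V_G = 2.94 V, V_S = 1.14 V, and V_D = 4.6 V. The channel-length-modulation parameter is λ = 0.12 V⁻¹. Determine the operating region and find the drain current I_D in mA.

V_GS = V_G − V_S = 2.94 − 1.14 = 1.8 V; V_DS = V_D − V_S = 4.6 − 1.14 = 3.46 V.
V_ov = V_GS − V_t = 1.8 − 0.812 = 0.988 V.
Since V_DS = 3.46 V ≥ V_ov = 0.988 V, the device is in saturation.
I_D = ½ k_n V_ov² (1 + λ V_DS) = 0.5 × 5.3 × 0.988² × (1 + 0.12 × 3.46) = 3.66 mA.

Saturation; I_D = 3.66 mA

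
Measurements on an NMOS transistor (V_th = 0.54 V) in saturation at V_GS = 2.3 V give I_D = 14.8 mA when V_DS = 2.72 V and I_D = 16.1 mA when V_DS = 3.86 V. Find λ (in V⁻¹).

λ = 0.0975 V⁻¹

With V_GS fixed, I_D ∝ (1 + λ V_DS) in saturation, so I_D2/I_D1 = (1 + λ V_DS2)/(1 + λ V_DS1).
16.1/14.8 = 1.088 = (1 + 3.86 λ)/(1 + 2.72 λ).
Solving: λ (I_D1 V_DS2 − I_D2 V_DS1) = I_D2 − I_D1, so λ = (16.1 − 14.8) / (14.8 × 3.86 − 16.1 × 2.72) = 1.3 / 13.3 = 0.0975 V⁻¹.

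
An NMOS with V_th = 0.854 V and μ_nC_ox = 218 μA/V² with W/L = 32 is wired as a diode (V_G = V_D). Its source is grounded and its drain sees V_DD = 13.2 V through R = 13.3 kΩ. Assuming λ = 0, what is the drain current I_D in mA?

With gate tied to drain, V_GS = V_DS ≥ V_GS − V_th, so the device is in saturation.
k_n = μ_nC_ox · (W/L) = 6.976 mA/V².
KCL at the drain: ½ k_n (V_GS − V_th)² = (V_DD − V_GS)/R.
Let x = V_GS − 0.854. Then 46.4 x² + x − 12.35 = 0, giving x = 0.505 V (positive root), so V_GS = 1.36 V.
I_D = (V_DD − V_GS)/R = (13.2 − 1.36) / 13.3 = 0.89 mA.

I_D = 0.890 mA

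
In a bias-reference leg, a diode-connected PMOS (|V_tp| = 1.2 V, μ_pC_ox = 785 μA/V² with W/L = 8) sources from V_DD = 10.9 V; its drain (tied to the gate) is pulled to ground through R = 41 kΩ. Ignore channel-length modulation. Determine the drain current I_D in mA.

With gate tied to drain, V_SG = V_SD ≥ V_SG − |V_tp|, so the device is in saturation.
k_p = μ_pC_ox · (W/L) = 6.28 mA/V².
KCL at the drain: ½ k_p (V_SG − |V_tp|)² = (V_DD − V_SG)/R.
Let x = V_SG − 1.2. Then 129 x² + x − 9.7 = 0, giving x = 0.271 V (positive root), so V_SG = 1.47 V.
I_D = (V_DD − V_SG)/R = (10.9 − 1.47) / 41 = 0.23 mA.

I_D = 0.230 mA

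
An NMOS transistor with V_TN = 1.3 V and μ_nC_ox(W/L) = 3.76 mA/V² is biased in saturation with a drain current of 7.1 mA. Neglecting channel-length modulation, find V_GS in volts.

In saturation I_D = ½ k_n (V_GS − V_TN)², so V_GS − V_TN = √(2 I_D / k_n) = √(2 × 7.1 / 3.76) = 1.94 V.
V_GS = 1.3 + 1.94 = 3.24 V.

V_GS = 3.24 V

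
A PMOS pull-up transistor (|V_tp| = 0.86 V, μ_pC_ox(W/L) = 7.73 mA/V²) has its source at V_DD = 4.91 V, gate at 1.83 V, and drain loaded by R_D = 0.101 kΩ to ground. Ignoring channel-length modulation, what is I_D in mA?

I_D = 19.0 mA

V_SG = V_DD − V_G = 4.91 − 1.83 = 3.08 V, so V_ov = 3.08 − 0.86 = 2.22 V.
Assume saturation: I_D = ½ k_p V_ov² = 0.5 × 7.73 × 2.22² = 19 mA, giving V_SD = V_DD − I_D R_D = 4.91 − 19 × 0.101 = 2.99 V.
V_SD = 2.99 V ≥ V_ov = 2.22 V, confirming saturation.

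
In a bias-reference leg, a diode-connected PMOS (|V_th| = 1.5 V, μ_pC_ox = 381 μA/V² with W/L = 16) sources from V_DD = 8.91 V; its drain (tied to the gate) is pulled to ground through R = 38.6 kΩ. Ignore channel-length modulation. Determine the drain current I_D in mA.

With gate tied to drain, V_SG = V_SD ≥ V_SG − |V_th|, so the device is in saturation.
k_p = μ_pC_ox · (W/L) = 6.096 mA/V².
KCL at the drain: ½ k_p (V_SG − |V_th|)² = (V_DD − V_SG)/R.
Let x = V_SG − 1.5. Then 118 x² + x − 7.41 = 0, giving x = 0.247 V (positive root), so V_SG = 1.75 V.
I_D = (V_DD − V_SG)/R = (8.91 − 1.75) / 38.6 = 0.186 mA.

I_D = 0.186 mA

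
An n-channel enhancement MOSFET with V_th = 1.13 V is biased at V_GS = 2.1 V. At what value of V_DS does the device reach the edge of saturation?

V_DS,sat = 0.970 V

The boundary between triode and saturation is V_DS = V_GS − V_th = V_ov.
V_ov = 2.1 − 1.13 = 0.97 V.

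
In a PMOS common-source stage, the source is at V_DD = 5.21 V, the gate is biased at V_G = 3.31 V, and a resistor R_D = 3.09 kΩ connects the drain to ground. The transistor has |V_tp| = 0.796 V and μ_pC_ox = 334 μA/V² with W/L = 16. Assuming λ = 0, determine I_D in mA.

I_D = 1.58 mA

V_SG = V_DD − V_G = 5.21 − 3.31 = 1.9 V, so V_ov = 1.9 − 0.796 = 1.1 V.
k_p = μ_pC_ox · (W/L) = 5.344 mA/V².
Assume saturation: I_D = ½ k_p V_ov² = 0.5 × 5.344 × 1.1² = 3.26 mA, giving V_SD = V_DD − I_D R_D = 5.21 − 3.26 × 3.09 = -4.85 V.
But -4.85 V < V_ov = 1.1 V, so the device is actually in triode.
In triode I_D = k_p[V_ov V_SD − ½ V_SD²] and I_D = (V_DD − V_SD)/R_D. Equating: 8.26 V_SD² − 19.23 V_SD + 5.21 = 0, giving V_SD = 0.313 V (the root below V_ov).
I_D = (5.21 − 0.313) / 3.09 = 1.58 mA.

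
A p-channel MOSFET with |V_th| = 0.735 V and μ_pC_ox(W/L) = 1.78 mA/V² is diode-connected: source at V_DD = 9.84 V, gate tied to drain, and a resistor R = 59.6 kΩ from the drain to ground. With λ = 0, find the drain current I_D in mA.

With gate tied to drain, V_SG = V_SD ≥ V_SG − |V_th|, so the device is in saturation.
KCL at the drain: ½ k_p (V_SG − |V_th|)² = (V_DD − V_SG)/R.
Let x = V_SG − 0.735. Then 53 x² + x − 9.105 = 0, giving x = 0.405 V (positive root), so V_SG = 1.14 V.
I_D = (V_DD − V_SG)/R = (9.84 − 1.14) / 59.6 = 0.146 mA.

I_D = 0.146 mA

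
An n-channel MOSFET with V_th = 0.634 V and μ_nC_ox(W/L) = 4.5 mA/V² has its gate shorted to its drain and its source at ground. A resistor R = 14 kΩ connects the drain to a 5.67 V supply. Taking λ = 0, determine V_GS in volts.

With gate tied to drain, V_GS = V_DS ≥ V_GS − V_th, so the device is in saturation.
KCL at the drain: ½ k_n (V_GS − V_th)² = (V_DD − V_GS)/R.
Let x = V_GS − 0.634. Then 31.5 x² + x − 5.036 = 0, giving x = 0.384 V (positive root), so V_GS = 1.02 V.
I_D = (V_DD − V_GS)/R = (5.67 − 1.02) / 14 = 0.332 mA.

V_GS = 1.02 V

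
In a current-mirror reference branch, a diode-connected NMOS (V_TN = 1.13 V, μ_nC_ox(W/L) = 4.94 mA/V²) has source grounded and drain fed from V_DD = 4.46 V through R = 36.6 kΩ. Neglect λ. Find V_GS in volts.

With gate tied to drain, V_GS = V_DS ≥ V_GS − V_TN, so the device is in saturation.
KCL at the drain: ½ k_n (V_GS − V_TN)² = (V_DD − V_GS)/R.
Let x = V_GS − 1.13. Then 90.4 x² + x − 3.33 = 0, giving x = 0.186 V (positive root), so V_GS = 1.32 V.
I_D = (V_DD − V_GS)/R = (4.46 − 1.32) / 36.6 = 0.0859 mA.

V_GS = 1.32 V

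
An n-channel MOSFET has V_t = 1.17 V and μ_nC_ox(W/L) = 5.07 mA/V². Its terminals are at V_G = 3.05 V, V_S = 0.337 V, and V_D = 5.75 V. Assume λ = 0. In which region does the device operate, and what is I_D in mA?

Saturation; I_D = 6.04 mA

V_GS = V_G − V_S = 3.05 − 0.337 = 2.71 V; V_DS = V_D − V_S = 5.75 − 0.337 = 5.41 V.
V_ov = V_GS − V_t = 2.71 − 1.17 = 1.54 V.
Since V_DS = 5.41 V ≥ V_ov = 1.54 V, the device is in saturation.
I_D = ½ k_n V_ov² = 0.5 × 5.07 × 1.54² = 6.04 mA.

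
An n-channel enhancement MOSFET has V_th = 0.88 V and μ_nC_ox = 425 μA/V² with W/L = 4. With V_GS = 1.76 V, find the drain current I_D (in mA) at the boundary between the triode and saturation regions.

I_D = 0.658 mA

At the boundary V_DS = V_ov = V_GS − V_th = 1.76 − 0.88 = 0.88 V.
k_n = μ_nC_ox · (W/L) = 1.7 mA/V².
I_D = ½ k_n V_ov² = 0.5 × 1.7 × 0.88² = 0.658 mA.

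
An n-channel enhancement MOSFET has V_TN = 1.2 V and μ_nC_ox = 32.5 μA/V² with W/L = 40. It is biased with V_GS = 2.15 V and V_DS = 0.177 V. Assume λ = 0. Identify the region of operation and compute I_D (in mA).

Triode; I_D = 0.198 mA

k_n = μ_nC_ox · (W/L) = 1.3 mA/V².
V_ov = V_GS − V_TN = 2.15 − 1.2 = 0.95 V.
Since V_DS = 0.177 V < V_ov = 0.95 V, the device is in the triode region.
I_D = k_n [V_ov · V_DS − ½ V_DS²] = 1.3 × [0.95 × 0.177 − 0.5 × 0.177²] = 0.198 mA.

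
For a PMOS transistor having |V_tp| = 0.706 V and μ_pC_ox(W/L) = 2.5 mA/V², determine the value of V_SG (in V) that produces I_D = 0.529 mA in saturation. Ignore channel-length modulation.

In saturation I_D = ½ k_p (V_SG − |V_tp|)², so V_SG − |V_tp| = √(2 I_D / k_p) = √(2 × 0.529 / 2.5) = 0.651 V.
V_SG = 0.706 + 0.651 = 1.36 V.

V_SG = 1.36 V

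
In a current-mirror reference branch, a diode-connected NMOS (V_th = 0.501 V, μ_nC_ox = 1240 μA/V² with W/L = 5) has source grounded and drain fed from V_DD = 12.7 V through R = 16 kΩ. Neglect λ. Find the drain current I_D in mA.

With gate tied to drain, V_GS = V_DS ≥ V_GS − V_th, so the device is in saturation.
k_n = μ_nC_ox · (W/L) = 6.2 mA/V².
KCL at the drain: ½ k_n (V_GS − V_th)² = (V_DD − V_GS)/R.
Let x = V_GS − 0.501. Then 49.6 x² + x − 12.2 = 0, giving x = 0.486 V (positive root), so V_GS = 0.987 V.
I_D = (V_DD − V_GS)/R = (12.7 − 0.987) / 16 = 0.732 mA.

I_D = 0.732 mA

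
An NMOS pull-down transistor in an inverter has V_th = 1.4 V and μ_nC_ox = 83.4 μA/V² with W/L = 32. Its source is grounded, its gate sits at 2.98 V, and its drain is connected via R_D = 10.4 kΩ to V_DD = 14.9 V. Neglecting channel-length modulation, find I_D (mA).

I_D = 1.40 mA

V_GS = V_G = 2.98 V, so V_ov = 2.98 − 1.4 = 1.58 V.
k_n = μ_nC_ox · (W/L) = 2.669 mA/V².
Assume saturation: I_D = ½ k_n V_ov² = 0.5 × 2.669 × 1.58² = 3.33 mA, giving V_DS = V_DD − I_D R_D = 14.9 − 3.33 × 10.4 = -19.7 V.
But -19.7 V < V_ov = 1.58 V, so the device is actually in triode.
In triode I_D = k_n[V_ov V_DS − ½ V_DS²] and I_D = (V_DD − V_DS)/R_D. Equating: 13.9 V_DS² − 44.85 V_DS + 14.9 = 0, giving V_DS = 0.376 V (the root below V_ov).
I_D = (14.9 − 0.376) / 10.4 = 1.4 mA.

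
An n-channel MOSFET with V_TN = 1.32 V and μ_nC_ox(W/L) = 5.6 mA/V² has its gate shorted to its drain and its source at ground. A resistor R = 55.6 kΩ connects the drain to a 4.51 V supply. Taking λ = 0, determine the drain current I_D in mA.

With gate tied to drain, V_GS = V_DS ≥ V_GS − V_TN, so the device is in saturation.
KCL at the drain: ½ k_n (V_GS − V_TN)² = (V_DD − V_GS)/R.
Let x = V_GS − 1.32. Then 156 x² + x − 3.19 = 0, giving x = 0.14 V (positive root), so V_GS = 1.46 V.
I_D = (V_DD − V_GS)/R = (4.51 − 1.46) / 55.6 = 0.0549 mA.

I_D = 0.0549 mA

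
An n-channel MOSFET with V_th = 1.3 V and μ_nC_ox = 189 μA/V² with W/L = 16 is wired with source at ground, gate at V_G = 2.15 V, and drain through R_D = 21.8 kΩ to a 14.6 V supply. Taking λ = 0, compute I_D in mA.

V_GS = V_G = 2.15 V, so V_ov = 2.15 − 1.3 = 0.85 V.
k_n = μ_nC_ox · (W/L) = 3.024 mA/V².
Assume saturation: I_D = ½ k_n V_ov² = 0.5 × 3.024 × 0.85² = 1.09 mA, giving V_DS = V_DD − I_D R_D = 14.6 − 1.09 × 21.8 = -9.21 V.
But -9.21 V < V_ov = 0.85 V, so the device is actually in triode.
In triode I_D = k_n[V_ov V_DS − ½ V_DS²] and I_D = (V_DD − V_DS)/R_D. Equating: 33 V_DS² − 57.03 V_DS + 14.6 = 0, giving V_DS = 0.312 V (the root below V_ov).
I_D = (14.6 − 0.312) / 21.8 = 0.655 mA.

I_D = 0.655 mA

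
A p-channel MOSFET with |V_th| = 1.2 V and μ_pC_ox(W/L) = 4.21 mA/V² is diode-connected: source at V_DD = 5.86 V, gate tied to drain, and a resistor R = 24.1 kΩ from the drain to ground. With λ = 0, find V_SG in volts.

With gate tied to drain, V_SG = V_SD ≥ V_SG − |V_th|, so the device is in saturation.
KCL at the drain: ½ k_p (V_SG − |V_th|)² = (V_DD − V_SG)/R.
Let x = V_SG − 1.2. Then 50.7 x² + x − 4.66 = 0, giving x = 0.293 V (positive root), so V_SG = 1.49 V.
I_D = (V_DD − V_SG)/R = (5.86 − 1.49) / 24.1 = 0.181 mA.

V_SG = 1.49 V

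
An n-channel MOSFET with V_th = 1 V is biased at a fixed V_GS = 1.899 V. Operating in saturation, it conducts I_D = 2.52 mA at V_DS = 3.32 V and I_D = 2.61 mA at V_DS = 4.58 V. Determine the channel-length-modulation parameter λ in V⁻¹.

λ = 0.0313 V⁻¹

With V_GS fixed, I_D ∝ (1 + λ V_DS) in saturation, so I_D2/I_D1 = (1 + λ V_DS2)/(1 + λ V_DS1).
2.61/2.52 = 1.036 = (1 + 4.58 λ)/(1 + 3.32 λ).
Solving: λ (I_D1 V_DS2 − I_D2 V_DS1) = I_D2 − I_D1, so λ = (2.61 − 2.52) / (2.52 × 4.58 − 2.61 × 3.32) = 0.09 / 2.88 = 0.0313 V⁻¹.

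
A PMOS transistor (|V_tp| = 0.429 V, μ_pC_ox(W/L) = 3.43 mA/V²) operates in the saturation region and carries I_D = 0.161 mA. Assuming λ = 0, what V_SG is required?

V_SG = 0.735 V

In saturation I_D = ½ k_p (V_SG − |V_tp|)², so V_SG − |V_tp| = √(2 I_D / k_p) = √(2 × 0.161 / 3.43) = 0.306 V.
V_SG = 0.429 + 0.306 = 0.735 V.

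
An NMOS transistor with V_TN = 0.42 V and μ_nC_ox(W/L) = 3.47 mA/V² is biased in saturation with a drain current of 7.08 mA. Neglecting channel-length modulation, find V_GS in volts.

In saturation I_D = ½ k_n (V_GS − V_TN)², so V_GS − V_TN = √(2 I_D / k_n) = √(2 × 7.08 / 3.47) = 2.02 V.
V_GS = 0.42 + 2.02 = 2.44 V.

V_GS = 2.44 V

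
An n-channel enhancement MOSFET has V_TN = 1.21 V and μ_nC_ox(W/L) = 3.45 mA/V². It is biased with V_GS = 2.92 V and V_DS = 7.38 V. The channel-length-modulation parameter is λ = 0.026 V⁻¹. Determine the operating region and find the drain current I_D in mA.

V_ov = V_GS − V_TN = 2.92 − 1.21 = 1.71 V.
Since V_DS = 7.38 V ≥ V_ov = 1.71 V, the device is in saturation.
I_D = ½ k_n V_ov² (1 + λ V_DS) = 0.5 × 3.45 × 1.71² × (1 + 0.026 × 7.38) = 6.01 mA.

Saturation; I_D = 6.01 mA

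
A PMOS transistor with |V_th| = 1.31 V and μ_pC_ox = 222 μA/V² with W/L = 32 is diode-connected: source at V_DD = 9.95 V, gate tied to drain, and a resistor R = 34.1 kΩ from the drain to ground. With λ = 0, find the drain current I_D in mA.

I_D = 0.246 mA

With gate tied to drain, V_SG = V_SD ≥ V_SG − |V_th|, so the device is in saturation.
k_p = μ_pC_ox · (W/L) = 7.104 mA/V².
KCL at the drain: ½ k_p (V_SG − |V_th|)² = (V_DD − V_SG)/R.
Let x = V_SG − 1.31. Then 121 x² + x − 8.64 = 0, giving x = 0.263 V (positive root), so V_SG = 1.57 V.
I_D = (V_DD − V_SG)/R = (9.95 − 1.57) / 34.1 = 0.246 mA.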